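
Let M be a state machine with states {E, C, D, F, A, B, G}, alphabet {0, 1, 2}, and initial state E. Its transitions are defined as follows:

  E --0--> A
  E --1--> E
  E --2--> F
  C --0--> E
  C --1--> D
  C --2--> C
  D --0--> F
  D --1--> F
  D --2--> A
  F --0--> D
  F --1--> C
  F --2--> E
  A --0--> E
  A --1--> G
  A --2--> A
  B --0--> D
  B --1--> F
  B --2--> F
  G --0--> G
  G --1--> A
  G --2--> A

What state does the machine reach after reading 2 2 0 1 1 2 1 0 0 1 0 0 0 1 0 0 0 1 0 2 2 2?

Trace: E -2-> F -2-> E -0-> A -1-> G -1-> A -2-> A -1-> G -0-> G -0-> G -1-> A -0-> E -0-> A -0-> E -1-> E -0-> A -0-> E -0-> A -1-> G -0-> G -2-> A -2-> A -2-> A

A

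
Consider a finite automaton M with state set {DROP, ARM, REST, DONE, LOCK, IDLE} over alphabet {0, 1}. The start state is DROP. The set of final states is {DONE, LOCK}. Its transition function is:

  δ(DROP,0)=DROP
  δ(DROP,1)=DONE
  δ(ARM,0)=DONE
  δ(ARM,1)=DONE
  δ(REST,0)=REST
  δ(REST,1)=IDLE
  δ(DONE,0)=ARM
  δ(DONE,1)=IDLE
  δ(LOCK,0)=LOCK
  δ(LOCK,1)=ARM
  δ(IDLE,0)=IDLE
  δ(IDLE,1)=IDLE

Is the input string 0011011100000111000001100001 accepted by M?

No

DROP → DROP → DROP → DONE → IDLE → IDLE → IDLE → IDLE → IDLE → IDLE → IDLE → IDLE → IDLE → IDLE → IDLE → IDLE → IDLE → IDLE → IDLE → IDLE → IDLE → IDLE → IDLE → IDLE → IDLE → IDLE → IDLE → IDLE → IDLE
End state IDLE is not accepting.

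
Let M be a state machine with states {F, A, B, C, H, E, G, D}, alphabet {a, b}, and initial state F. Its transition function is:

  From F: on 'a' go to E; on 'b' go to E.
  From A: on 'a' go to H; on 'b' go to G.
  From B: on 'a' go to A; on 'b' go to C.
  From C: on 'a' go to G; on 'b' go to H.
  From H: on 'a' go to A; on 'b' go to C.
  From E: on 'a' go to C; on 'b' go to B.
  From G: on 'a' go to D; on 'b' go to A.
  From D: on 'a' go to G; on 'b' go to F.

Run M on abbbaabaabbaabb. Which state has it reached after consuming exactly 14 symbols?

A

F → E → B → C → H → A → H → C → G → D → F → E → C → G → A
After 14 symbols: A.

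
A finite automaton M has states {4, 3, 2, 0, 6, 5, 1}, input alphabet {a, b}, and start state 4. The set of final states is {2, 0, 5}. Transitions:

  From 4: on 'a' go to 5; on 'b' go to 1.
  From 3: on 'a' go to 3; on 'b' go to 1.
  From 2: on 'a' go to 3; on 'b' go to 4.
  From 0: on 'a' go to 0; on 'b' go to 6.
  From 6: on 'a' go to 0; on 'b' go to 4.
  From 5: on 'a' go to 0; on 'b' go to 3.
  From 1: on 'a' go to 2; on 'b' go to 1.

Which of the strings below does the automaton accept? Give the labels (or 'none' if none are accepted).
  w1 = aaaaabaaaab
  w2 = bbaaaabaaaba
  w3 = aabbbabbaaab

w2

w1:
  start at 4
  read 'a': 4 → 5
  read 'a': 5 → 0
  read 'a': 0 → 0
  read 'a': 0 → 0
  read 'a': 0 → 0
  read 'b': 0 → 6
  read 'a': 6 → 0
  read 'a': 0 → 0
  read 'a': 0 → 0
  read 'a': 0 → 0
  read 'b': 0 → 6
  end 6, rejected
w2:
  start at 4
  read 'b': 4 → 1
  read 'b': 1 → 1
  read 'a': 1 → 2
  read 'a': 2 → 3
  read 'a': 3 → 3
  read 'a': 3 → 3
  read 'b': 3 → 1
  read 'a': 1 → 2
  read 'a': 2 → 3
  read 'a': 3 → 3
  read 'b': 3 → 1
  read 'a': 1 → 2
  end 2, accepted
w3:
  start at 4
  read 'a': 4 → 5
  read 'a': 5 → 0
  read 'b': 0 → 6
  read 'b': 6 → 4
  read 'b': 4 → 1
  read 'a': 1 → 2
  read 'b': 2 → 4
  read 'b': 4 → 1
  read 'a': 1 → 2
  read 'a': 2 → 3
  read 'a': 3 → 3
  read 'b': 3 → 1
  end 1, rejected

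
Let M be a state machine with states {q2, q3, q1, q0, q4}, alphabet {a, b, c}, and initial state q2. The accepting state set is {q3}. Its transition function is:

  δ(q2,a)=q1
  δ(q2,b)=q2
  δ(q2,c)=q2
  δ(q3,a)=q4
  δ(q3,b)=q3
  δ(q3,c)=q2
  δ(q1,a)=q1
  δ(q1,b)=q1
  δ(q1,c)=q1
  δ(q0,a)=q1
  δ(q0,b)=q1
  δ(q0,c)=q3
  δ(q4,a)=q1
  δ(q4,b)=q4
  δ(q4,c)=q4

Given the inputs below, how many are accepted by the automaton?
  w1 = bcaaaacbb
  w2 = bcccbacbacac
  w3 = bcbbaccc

w1:
  start at q2
  read 'b': q2 → q2
  read 'c': q2 → q2
  read 'a': q2 → q1
  read 'a': q1 → q1
  read 'a': q1 → q1
  read 'a': q1 → q1
  read 'c': q1 → q1
  read 'b': q1 → q1
  read 'b': q1 → q1
  end q1, rejected
w2:
  start at q2
  read 'b': q2 → q2
  read 'c': q2 → q2
  read 'c': q2 → q2
  read 'c': q2 → q2
  read 'b': q2 → q2
  read 'a': q2 → q1
  read 'c': q1 → q1
  read 'b': q1 → q1
  read 'a': q1 → q1
  read 'c': q1 → q1
  read 'a': q1 → q1
  read 'c': q1 → q1
  end q1, rejected
w3:
  start at q2
  read 'b': q2 → q2
  read 'c': q2 → q2
  read 'b': q2 → q2
  read 'b': q2 → q2
  read 'a': q2 → q1
  read 'c': q1 → q1
  read 'c': q1 → q1
  read 'c': q1 → q1
  end q1, rejected

0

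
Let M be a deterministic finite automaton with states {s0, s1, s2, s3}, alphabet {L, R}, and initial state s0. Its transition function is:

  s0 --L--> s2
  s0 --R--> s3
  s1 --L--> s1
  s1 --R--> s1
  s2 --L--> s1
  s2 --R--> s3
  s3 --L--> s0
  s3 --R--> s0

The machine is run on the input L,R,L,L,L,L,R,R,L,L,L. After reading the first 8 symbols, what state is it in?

Trace: s0 -L-> s2 -R-> s3 -L-> s0 -L-> s2 -L-> s1 -L-> s1 -R-> s1 -R-> s1
After 8 symbols: s1.

s1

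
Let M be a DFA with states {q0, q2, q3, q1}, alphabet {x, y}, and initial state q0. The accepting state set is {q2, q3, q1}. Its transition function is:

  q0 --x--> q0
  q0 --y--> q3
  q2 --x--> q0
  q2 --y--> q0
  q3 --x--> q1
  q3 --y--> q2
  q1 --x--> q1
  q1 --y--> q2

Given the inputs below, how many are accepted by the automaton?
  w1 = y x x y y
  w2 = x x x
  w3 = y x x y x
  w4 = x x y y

w1: Trace: q0 -y-> q3 -x-> q1 -x-> q1 -y-> q2 -y-> q0  → end q0, rejected
w2: Trace: q0 -x-> q0 -x-> q0 -x-> q0  → end q0, rejected
w3: Trace: q0 -y-> q3 -x-> q1 -x-> q1 -y-> q2 -x-> q0  → end q0, rejected
w4: Trace: q0 -x-> q0 -x-> q0 -y-> q3 -y-> q2  → end q2, accepted

1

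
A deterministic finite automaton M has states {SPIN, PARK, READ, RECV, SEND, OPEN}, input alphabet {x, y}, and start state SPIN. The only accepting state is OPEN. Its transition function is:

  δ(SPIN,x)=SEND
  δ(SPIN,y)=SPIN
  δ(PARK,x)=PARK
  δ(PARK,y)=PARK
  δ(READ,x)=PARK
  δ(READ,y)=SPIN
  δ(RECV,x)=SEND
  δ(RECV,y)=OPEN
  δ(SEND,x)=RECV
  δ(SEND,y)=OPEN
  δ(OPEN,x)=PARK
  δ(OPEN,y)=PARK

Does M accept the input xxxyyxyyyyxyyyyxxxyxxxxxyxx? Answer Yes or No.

No

Trace: SPIN -x-> SEND -x-> RECV -x-> SEND -y-> OPEN -y-> PARK -x-> PARK -y-> PARK -y-> PARK -y-> PARK -y-> PARK -x-> PARK -y-> PARK -y-> PARK -y-> PARK -y-> PARK -x-> PARK -x-> PARK -x-> PARK -y-> PARK -x-> PARK -x-> PARK -x-> PARK -x-> PARK -x-> PARK -y-> PARK -x-> PARK -x-> PARK
End state PARK is not accepting.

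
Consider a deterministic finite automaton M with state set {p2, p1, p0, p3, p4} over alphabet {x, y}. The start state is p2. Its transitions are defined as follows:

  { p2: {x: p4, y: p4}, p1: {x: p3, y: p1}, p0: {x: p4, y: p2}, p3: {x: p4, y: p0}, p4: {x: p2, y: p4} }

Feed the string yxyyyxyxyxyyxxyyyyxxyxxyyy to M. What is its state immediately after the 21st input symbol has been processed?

Trace: p2 -y-> p4 -x-> p2 -y-> p4 -y-> p4 -y-> p4 -x-> p2 -y-> p4 -x-> p2 -y-> p4 -x-> p2 -y-> p4 -y-> p4 -x-> p2 -x-> p4 -y-> p4 -y-> p4 -y-> p4 -y-> p4 -x-> p2 -x-> p4 -y-> p4
After 21 symbols: p4.

p4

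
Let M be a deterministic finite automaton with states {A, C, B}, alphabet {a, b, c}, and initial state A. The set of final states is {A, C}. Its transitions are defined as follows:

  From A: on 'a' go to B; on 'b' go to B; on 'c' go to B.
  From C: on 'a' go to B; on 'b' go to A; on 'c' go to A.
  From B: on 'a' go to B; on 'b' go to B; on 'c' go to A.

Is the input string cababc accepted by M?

Yes

A → B → B → B → B → B → A
End state A is accepting.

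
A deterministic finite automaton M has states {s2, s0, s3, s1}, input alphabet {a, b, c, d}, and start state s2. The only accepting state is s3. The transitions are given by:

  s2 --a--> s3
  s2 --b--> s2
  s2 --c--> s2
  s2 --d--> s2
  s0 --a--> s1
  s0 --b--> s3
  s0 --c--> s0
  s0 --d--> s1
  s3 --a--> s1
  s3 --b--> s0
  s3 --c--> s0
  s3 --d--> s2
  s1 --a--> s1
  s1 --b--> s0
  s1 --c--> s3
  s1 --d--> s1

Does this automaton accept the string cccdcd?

Trace: s2 -c-> s2 -c-> s2 -c-> s2 -d-> s2 -c-> s2 -d-> s2
End state s2 is not accepting.

No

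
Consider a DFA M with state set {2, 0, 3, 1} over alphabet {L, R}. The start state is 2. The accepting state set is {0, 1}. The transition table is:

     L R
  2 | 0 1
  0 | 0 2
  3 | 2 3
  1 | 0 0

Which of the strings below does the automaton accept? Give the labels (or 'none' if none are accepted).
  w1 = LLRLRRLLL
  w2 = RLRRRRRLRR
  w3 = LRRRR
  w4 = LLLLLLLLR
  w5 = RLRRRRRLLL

w1: 2 → 0 → 0 → 2 → 0 → 2 → 1 → 0 → 0 → 0  → end 0, accepted
w2: 2 → 1 → 0 → 2 → 1 → 0 → 2 → 1 → 0 → 2 → 1  → end 1, accepted
w3: 2 → 0 → 2 → 1 → 0 → 2  → end 2, rejected
w4: 2 → 0 → 0 → 0 → 0 → 0 → 0 → 0 → 0 → 2  → end 2, rejected
w5: 2 → 1 → 0 → 2 → 1 → 0 → 2 → 1 → 0 → 0 → 0  → end 0, accepted

w1, w2, w5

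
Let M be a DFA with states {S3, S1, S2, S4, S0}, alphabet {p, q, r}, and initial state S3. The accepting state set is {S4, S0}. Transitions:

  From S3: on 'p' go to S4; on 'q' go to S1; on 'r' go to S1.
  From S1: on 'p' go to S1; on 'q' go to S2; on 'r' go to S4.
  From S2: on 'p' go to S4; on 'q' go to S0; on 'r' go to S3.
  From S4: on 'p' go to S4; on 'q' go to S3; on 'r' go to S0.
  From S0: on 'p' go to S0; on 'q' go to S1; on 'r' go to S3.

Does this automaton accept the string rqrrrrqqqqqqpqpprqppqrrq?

Trace: S3 -r-> S1 -q-> S2 -r-> S3 -r-> S1 -r-> S4 -r-> S0 -q-> S1 -q-> S2 -q-> S0 -q-> S1 -q-> S2 -q-> S0 -p-> S0 -q-> S1 -p-> S1 -p-> S1 -r-> S4 -q-> S3 -p-> S4 -p-> S4 -q-> S3 -r-> S1 -r-> S4 -q-> S3
End state S3 is not accepting.

No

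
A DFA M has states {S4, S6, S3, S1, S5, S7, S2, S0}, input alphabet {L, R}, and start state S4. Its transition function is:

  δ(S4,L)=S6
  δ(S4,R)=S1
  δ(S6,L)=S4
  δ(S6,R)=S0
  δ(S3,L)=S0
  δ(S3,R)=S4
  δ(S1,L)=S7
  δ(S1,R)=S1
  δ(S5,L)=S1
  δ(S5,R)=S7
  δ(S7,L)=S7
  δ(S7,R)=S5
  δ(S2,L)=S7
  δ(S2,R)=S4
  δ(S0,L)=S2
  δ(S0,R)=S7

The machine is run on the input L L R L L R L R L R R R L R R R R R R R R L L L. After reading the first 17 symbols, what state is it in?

start at S4
read 'L': S4 → S6
read 'L': S6 → S4
read 'R': S4 → S1
read 'L': S1 → S7
read 'L': S7 → S7
read 'R': S7 → S5
read 'L': S5 → S1
read 'R': S1 → S1
read 'L': S1 → S7
read 'R': S7 → S5
read 'R': S5 → S7
read 'R': S7 → S5
read 'L': S5 → S1
read 'R': S1 → S1
read 'R': S1 → S1
read 'R': S1 → S1
read 'R': S1 → S1
After 17 symbols: S1.

S1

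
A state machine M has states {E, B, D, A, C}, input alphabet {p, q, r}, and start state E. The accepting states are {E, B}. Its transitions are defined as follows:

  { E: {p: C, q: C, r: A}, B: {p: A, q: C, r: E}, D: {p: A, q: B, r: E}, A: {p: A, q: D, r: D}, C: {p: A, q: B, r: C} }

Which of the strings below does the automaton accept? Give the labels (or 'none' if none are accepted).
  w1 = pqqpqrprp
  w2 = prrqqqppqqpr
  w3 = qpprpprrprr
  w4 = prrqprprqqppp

none

w1: E → C → B → C → A → D → E → C → C → A  → end A, rejected
w2: E → C → C → C → B → C → B → A → A → D → B → A → D  → end D, rejected
w3: E → C → A → A → D → A → A → D → E → C → C → C  → end C, rejected
w4: E → C → C → C → B → A → D → A → D → B → C → A → A → A  → end A, rejected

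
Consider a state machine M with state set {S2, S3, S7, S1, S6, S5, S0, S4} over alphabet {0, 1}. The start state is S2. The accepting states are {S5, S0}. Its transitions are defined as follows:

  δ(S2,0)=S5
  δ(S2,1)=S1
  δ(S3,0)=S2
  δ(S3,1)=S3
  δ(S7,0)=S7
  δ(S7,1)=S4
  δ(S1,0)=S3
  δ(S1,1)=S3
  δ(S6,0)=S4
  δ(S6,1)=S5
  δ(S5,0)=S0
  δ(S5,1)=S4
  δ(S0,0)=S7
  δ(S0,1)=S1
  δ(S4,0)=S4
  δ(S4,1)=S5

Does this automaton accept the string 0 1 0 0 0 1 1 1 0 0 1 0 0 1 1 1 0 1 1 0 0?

Yes

S2 → S5 → S4 → S4 → S4 → S4 → S5 → S4 → S5 → S0 → S7 → S4 → S4 → S4 → S5 → S4 → S5 → S0 → S1 → S3 → S2 → S5
End state S5 is accepting.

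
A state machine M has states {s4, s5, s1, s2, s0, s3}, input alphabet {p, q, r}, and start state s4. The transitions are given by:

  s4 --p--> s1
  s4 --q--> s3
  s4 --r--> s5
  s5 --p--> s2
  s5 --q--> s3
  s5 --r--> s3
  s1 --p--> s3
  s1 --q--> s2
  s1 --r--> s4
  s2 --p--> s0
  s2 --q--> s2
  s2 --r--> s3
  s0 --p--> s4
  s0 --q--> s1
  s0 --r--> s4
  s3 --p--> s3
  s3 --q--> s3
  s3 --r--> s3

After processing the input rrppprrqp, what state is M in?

s3

Trace: s4 -r-> s5 -r-> s3 -p-> s3 -p-> s3 -p-> s3 -r-> s3 -r-> s3 -q-> s3 -p-> s3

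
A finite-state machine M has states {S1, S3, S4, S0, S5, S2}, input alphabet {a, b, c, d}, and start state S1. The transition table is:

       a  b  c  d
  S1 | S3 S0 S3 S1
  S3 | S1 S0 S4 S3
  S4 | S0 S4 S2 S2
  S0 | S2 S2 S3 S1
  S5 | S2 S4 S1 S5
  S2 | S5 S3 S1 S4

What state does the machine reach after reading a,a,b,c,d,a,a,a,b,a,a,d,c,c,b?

start at S1
read 'a': S1 → S3
read 'a': S3 → S1
read 'b': S1 → S0
read 'c': S0 → S3
read 'd': S3 → S3
read 'a': S3 → S1
read 'a': S1 → S3
read 'a': S3 → S1
read 'b': S1 → S0
read 'a': S0 → S2
read 'a': S2 → S5
read 'd': S5 → S5
read 'c': S5 → S1
read 'c': S1 → S3
read 'b': S3 → S0

S0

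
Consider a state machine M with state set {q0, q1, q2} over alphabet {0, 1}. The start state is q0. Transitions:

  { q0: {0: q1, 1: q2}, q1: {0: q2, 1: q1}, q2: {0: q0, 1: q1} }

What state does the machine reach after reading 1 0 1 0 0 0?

q2

q0 → q2 → q0 → q2 → q0 → q1 → q2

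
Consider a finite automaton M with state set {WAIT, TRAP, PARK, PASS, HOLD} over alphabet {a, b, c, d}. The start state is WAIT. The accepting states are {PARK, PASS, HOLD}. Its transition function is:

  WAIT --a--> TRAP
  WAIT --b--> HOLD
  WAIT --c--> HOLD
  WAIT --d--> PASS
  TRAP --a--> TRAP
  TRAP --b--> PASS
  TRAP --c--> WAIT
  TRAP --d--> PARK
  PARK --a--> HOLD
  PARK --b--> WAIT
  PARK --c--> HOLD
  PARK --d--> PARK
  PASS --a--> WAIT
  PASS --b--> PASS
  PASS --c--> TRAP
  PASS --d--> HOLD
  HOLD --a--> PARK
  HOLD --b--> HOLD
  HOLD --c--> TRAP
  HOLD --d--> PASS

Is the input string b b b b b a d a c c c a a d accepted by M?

Yes

WAIT → HOLD → HOLD → HOLD → HOLD → HOLD → PARK → PARK → HOLD → TRAP → WAIT → HOLD → PARK → HOLD → PASS
End state PASS is accepting.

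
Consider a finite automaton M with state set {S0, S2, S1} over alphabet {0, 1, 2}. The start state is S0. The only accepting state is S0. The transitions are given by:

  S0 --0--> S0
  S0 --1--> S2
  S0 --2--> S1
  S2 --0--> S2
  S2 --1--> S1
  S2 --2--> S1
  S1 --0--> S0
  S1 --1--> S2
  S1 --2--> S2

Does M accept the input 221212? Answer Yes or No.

No

start at S0
read '2': S0 → S1
read '2': S1 → S2
read '1': S2 → S1
read '2': S1 → S2
read '1': S2 → S1
read '2': S1 → S2
End state S2 is not accepting.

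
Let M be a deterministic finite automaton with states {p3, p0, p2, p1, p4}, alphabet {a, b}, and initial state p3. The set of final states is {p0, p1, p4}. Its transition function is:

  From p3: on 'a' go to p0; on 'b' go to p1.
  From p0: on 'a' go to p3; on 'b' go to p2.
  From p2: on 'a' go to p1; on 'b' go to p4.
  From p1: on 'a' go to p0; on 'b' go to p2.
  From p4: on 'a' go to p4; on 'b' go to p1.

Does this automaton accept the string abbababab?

No

p3 → p0 → p2 → p4 → p4 → p1 → p0 → p2 → p1 → p2
End state p2 is not accepting.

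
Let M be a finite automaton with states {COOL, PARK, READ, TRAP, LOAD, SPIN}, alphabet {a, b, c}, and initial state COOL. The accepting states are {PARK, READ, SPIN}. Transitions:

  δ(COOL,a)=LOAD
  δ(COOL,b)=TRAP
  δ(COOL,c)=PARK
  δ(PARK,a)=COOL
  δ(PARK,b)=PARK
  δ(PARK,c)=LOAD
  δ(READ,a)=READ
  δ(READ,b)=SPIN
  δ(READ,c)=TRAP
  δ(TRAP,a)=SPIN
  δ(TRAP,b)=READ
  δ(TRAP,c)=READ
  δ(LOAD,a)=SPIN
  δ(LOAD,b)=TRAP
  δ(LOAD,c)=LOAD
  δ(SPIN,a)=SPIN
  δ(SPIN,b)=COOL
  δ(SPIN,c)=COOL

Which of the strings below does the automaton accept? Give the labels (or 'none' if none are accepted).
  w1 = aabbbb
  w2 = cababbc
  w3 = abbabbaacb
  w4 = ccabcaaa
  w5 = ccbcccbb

w1, w2, w4

w1:
  start at COOL
  read 'a': COOL → LOAD
  read 'a': LOAD → SPIN
  read 'b': SPIN → COOL
  read 'b': COOL → TRAP
  read 'b': TRAP → READ
  read 'b': READ → SPIN
  end SPIN, accepted
w2:
  start at COOL
  read 'c': COOL → PARK
  read 'a': PARK → COOL
  read 'b': COOL → TRAP
  read 'a': TRAP → SPIN
  read 'b': SPIN → COOL
  read 'b': COOL → TRAP
  read 'c': TRAP → READ
  end READ, accepted
w3:
  start at COOL
  read 'a': COOL → LOAD
  read 'b': LOAD → TRAP
  read 'b': TRAP → READ
  read 'a': READ → READ
  read 'b': READ → SPIN
  read 'b': SPIN → COOL
  read 'a': COOL → LOAD
  read 'a': LOAD → SPIN
  read 'c': SPIN → COOL
  read 'b': COOL → TRAP
  end TRAP, rejected
w4:
  start at COOL
  read 'c': COOL → PARK
  read 'c': PARK → LOAD
  read 'a': LOAD → SPIN
  read 'b': SPIN → COOL
  read 'c': COOL → PARK
  read 'a': PARK → COOL
  read 'a': COOL → LOAD
  read 'a': LOAD → SPIN
  end SPIN, accepted
w5:
  start at COOL
  read 'c': COOL → PARK
  read 'c': PARK → LOAD
  read 'b': LOAD → TRAP
  read 'c': TRAP → READ
  read 'c': READ → TRAP
  read 'c': TRAP → READ
  read 'b': READ → SPIN
  read 'b': SPIN → COOL
  end COOL, rejected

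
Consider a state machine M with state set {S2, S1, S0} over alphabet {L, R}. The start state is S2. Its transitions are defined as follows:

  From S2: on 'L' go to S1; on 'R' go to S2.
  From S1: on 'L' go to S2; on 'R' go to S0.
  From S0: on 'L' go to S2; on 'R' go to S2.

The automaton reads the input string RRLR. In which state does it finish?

S0

S2 → S2 → S2 → S1 → S0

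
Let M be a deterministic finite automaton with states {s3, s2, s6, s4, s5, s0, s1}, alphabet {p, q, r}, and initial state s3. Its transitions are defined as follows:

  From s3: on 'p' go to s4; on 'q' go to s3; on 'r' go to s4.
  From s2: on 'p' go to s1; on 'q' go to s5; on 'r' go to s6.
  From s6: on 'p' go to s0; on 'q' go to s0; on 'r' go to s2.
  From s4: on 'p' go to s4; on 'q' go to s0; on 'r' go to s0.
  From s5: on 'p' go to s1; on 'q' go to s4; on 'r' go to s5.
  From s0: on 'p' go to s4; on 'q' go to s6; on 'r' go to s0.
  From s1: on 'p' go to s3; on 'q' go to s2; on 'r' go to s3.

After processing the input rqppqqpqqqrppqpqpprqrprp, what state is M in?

Trace: s3 -r-> s4 -q-> s0 -p-> s4 -p-> s4 -q-> s0 -q-> s6 -p-> s0 -q-> s6 -q-> s0 -q-> s6 -r-> s2 -p-> s1 -p-> s3 -q-> s3 -p-> s4 -q-> s0 -p-> s4 -p-> s4 -r-> s0 -q-> s6 -r-> s2 -p-> s1 -r-> s3 -p-> s4

s4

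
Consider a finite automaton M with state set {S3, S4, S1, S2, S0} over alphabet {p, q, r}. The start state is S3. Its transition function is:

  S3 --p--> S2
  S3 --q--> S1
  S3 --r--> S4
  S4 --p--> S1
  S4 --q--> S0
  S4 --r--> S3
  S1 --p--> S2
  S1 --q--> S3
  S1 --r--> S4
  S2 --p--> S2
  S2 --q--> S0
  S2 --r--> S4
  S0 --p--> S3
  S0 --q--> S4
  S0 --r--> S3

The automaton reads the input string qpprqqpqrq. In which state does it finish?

S0

start at S3
read 'q': S3 → S1
read 'p': S1 → S2
read 'p': S2 → S2
read 'r': S2 → S4
read 'q': S4 → S0
read 'q': S0 → S4
read 'p': S4 → S1
read 'q': S1 → S3
read 'r': S3 → S4
read 'q': S4 → S0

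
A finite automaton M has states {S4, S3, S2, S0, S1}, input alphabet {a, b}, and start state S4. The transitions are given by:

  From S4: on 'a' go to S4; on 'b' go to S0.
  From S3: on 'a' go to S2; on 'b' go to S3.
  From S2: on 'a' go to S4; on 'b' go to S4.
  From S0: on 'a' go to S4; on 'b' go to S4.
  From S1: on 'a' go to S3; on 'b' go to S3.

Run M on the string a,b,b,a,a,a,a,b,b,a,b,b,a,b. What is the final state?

S0

S4 → S4 → S0 → S4 → S4 → S4 → S4 → S4 → S0 → S4 → S4 → S0 → S4 → S4 → S0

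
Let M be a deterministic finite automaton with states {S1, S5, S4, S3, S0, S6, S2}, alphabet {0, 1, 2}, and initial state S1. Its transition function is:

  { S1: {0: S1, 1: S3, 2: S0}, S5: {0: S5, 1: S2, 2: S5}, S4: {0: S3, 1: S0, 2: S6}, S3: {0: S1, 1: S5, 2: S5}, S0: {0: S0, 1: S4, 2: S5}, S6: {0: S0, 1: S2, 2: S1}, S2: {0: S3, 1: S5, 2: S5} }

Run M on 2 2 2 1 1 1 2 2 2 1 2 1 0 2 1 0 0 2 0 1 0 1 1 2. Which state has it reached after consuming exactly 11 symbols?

Trace: S1 -2-> S0 -2-> S5 -2-> S5 -1-> S2 -1-> S5 -1-> S2 -2-> S5 -2-> S5 -2-> S5 -1-> S2 -2-> S5
After 11 symbols: S5.

S5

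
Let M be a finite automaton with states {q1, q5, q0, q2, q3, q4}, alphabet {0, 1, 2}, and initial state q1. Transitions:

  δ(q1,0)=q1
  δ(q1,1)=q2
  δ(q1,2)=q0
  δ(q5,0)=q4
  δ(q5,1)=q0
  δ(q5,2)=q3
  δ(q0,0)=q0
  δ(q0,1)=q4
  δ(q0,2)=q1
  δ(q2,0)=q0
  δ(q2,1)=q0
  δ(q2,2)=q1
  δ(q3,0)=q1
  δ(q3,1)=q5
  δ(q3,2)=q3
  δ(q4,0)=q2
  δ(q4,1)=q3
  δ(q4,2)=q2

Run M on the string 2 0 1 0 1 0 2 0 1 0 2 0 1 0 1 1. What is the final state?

q3

start at q1
read '2': q1 → q0
read '0': q0 → q0
read '1': q0 → q4
read '0': q4 → q2
read '1': q2 → q0
read '0': q0 → q0
read '2': q0 → q1
read '0': q1 → q1
read '1': q1 → q2
read '0': q2 → q0
read '2': q0 → q1
read '0': q1 → q1
read '1': q1 → q2
read '0': q2 → q0
read '1': q0 → q4
read '1': q4 → q3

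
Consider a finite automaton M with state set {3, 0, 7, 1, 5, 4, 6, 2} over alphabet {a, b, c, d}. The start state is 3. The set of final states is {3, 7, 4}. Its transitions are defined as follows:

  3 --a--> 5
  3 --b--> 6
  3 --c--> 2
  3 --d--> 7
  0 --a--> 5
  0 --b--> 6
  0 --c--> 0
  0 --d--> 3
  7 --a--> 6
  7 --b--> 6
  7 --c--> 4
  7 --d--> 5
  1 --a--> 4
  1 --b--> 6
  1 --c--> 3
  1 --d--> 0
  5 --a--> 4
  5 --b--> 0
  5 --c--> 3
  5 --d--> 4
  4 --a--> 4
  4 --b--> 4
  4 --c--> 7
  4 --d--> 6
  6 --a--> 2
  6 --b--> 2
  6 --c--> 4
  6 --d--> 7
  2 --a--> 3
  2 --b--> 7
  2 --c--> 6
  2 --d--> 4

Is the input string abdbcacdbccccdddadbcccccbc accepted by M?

3 → 5 → 0 → 3 → 6 → 4 → 4 → 7 → 5 → 0 → 0 → 0 → 0 → 0 → 3 → 7 → 5 → 4 → 6 → 2 → 6 → 4 → 7 → 4 → 7 → 6 → 4
End state 4 is accepting.

Yes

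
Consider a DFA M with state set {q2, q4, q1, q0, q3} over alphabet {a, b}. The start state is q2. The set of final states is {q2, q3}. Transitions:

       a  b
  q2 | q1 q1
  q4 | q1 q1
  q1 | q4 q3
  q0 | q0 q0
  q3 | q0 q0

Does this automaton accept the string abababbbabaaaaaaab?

No

start at q2
read 'a': q2 → q1
read 'b': q1 → q3
read 'a': q3 → q0
read 'b': q0 → q0
read 'a': q0 → q0
read 'b': q0 → q0
read 'b': q0 → q0
read 'b': q0 → q0
read 'a': q0 → q0
read 'b': q0 → q0
read 'a': q0 → q0
read 'a': q0 → q0
read 'a': q0 → q0
read 'a': q0 → q0
read 'a': q0 → q0
read 'a': q0 → q0
read 'a': q0 → q0
read 'b': q0 → q0
End state q0 is not accepting.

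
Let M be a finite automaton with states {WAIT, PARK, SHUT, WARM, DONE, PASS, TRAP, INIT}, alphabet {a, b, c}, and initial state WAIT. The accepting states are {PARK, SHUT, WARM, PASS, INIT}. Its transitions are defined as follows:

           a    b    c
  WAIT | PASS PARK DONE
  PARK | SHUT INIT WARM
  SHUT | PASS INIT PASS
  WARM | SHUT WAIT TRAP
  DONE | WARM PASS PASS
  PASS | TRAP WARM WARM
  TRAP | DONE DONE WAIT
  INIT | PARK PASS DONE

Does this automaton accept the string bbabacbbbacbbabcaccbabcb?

Yes

WAIT → PARK → INIT → PARK → INIT → PARK → WARM → WAIT → PARK → INIT → PARK → WARM → WAIT → PARK → SHUT → INIT → DONE → WARM → TRAP → WAIT → PARK → SHUT → INIT → DONE → PASS
End state PASS is accepting.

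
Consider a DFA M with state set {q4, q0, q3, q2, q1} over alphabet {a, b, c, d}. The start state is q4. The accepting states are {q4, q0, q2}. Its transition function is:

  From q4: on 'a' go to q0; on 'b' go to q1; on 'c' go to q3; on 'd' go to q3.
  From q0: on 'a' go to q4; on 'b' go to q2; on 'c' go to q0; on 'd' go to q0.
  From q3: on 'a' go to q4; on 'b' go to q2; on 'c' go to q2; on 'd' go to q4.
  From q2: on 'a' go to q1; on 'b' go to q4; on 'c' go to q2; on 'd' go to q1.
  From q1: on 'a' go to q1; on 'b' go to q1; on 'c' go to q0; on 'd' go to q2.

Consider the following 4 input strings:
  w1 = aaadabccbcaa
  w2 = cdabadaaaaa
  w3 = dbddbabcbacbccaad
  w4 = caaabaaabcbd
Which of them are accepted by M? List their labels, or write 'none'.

w3

w1:
  start at q4
  read 'a': q4 → q0
  read 'a': q0 → q4
  read 'a': q4 → q0
  read 'd': q0 → q0
  read 'a': q0 → q4
  read 'b': q4 → q1
  read 'c': q1 → q0
  read 'c': q0 → q0
  read 'b': q0 → q2
  read 'c': q2 → q2
  read 'a': q2 → q1
  read 'a': q1 → q1
  end q1, rejected
w2:
  start at q4
  read 'c': q4 → q3
  read 'd': q3 → q4
  read 'a': q4 → q0
  read 'b': q0 → q2
  read 'a': q2 → q1
  read 'd': q1 → q2
  read 'a': q2 → q1
  read 'a': q1 → q1
  read 'a': q1 → q1
  read 'a': q1 → q1
  read 'a': q1 → q1
  end q1, rejected
w3:
  start at q4
  read 'd': q4 → q3
  read 'b': q3 → q2
  read 'd': q2 → q1
  read 'd': q1 → q2
  read 'b': q2 → q4
  read 'a': q4 → q0
  read 'b': q0 → q2
  read 'c': q2 → q2
  read 'b': q2 → q4
  read 'a': q4 → q0
  read 'c': q0 → q0
  read 'b': q0 → q2
  read 'c': q2 → q2
  read 'c': q2 → q2
  read 'a': q2 → q1
  read 'a': q1 → q1
  read 'd': q1 → q2
  end q2, accepted
w4:
  start at q4
  read 'c': q4 → q3
  read 'a': q3 → q4
  read 'a': q4 → q0
  read 'a': q0 → q4
  read 'b': q4 → q1
  read 'a': q1 → q1
  read 'a': q1 → q1
  read 'a': q1 → q1
  read 'b': q1 → q1
  read 'c': q1 → q0
  read 'b': q0 → q2
  read 'd': q2 → q1
  end q1, rejected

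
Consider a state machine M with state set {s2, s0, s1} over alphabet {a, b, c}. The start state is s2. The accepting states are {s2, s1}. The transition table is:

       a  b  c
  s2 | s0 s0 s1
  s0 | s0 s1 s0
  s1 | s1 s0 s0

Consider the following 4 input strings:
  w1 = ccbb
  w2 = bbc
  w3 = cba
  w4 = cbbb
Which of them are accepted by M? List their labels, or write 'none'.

w1: s2 → s1 → s0 → s1 → s0  → end s0, rejected
w2: s2 → s0 → s1 → s0  → end s0, rejected
w3: s2 → s1 → s0 → s0  → end s0, rejected
w4: s2 → s1 → s0 → s1 → s0  → end s0, rejected

none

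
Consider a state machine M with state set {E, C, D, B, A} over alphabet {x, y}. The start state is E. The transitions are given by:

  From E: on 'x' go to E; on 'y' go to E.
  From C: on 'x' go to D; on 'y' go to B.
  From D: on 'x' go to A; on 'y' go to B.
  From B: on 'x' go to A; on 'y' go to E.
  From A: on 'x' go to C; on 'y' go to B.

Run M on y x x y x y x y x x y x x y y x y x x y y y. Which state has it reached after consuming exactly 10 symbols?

E

Trace: E -y-> E -x-> E -x-> E -y-> E -x-> E -y-> E -x-> E -y-> E -x-> E -x-> E
After 10 symbols: E.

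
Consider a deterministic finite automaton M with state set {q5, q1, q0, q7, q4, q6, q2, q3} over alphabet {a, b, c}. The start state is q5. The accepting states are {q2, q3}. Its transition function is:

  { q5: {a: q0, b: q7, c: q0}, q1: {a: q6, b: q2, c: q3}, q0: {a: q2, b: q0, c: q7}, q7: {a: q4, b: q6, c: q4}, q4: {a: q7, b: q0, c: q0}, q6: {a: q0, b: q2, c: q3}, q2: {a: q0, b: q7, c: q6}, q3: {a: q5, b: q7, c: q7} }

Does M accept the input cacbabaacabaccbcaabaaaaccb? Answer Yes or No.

No

start at q5
read 'c': q5 → q0
read 'a': q0 → q2
read 'c': q2 → q6
read 'b': q6 → q2
read 'a': q2 → q0
read 'b': q0 → q0
read 'a': q0 → q2
read 'a': q2 → q0
read 'c': q0 → q7
read 'a': q7 → q4
read 'b': q4 → q0
read 'a': q0 → q2
read 'c': q2 → q6
read 'c': q6 → q3
read 'b': q3 → q7
read 'c': q7 → q4
read 'a': q4 → q7
read 'a': q7 → q4
read 'b': q4 → q0
read 'a': q0 → q2
read 'a': q2 → q0
read 'a': q0 → q2
read 'a': q2 → q0
read 'c': q0 → q7
read 'c': q7 → q4
read 'b': q4 → q0
End state q0 is not accepting.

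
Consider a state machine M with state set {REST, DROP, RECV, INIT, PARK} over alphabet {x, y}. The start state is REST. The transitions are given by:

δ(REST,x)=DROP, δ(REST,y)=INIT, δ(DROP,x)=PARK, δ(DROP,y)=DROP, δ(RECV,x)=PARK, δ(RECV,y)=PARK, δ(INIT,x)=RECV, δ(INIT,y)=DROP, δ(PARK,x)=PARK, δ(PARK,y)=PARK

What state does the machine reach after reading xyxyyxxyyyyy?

start at REST
read 'x': REST → DROP
read 'y': DROP → DROP
read 'x': DROP → PARK
read 'y': PARK → PARK
read 'y': PARK → PARK
read 'x': PARK → PARK
read 'x': PARK → PARK
read 'y': PARK → PARK
read 'y': PARK → PARK
read 'y': PARK → PARK
read 'y': PARK → PARK
read 'y': PARK → PARK

PARK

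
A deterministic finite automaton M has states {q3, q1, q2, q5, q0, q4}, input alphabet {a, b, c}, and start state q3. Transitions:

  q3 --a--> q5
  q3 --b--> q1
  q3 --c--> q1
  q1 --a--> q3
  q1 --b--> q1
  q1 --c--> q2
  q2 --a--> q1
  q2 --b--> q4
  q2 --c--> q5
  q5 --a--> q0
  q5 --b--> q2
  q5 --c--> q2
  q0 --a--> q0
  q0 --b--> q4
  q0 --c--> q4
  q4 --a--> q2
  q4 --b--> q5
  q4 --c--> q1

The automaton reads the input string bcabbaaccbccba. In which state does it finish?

q3 → q1 → q2 → q1 → q1 → q1 → q3 → q5 → q2 → q5 → q2 → q5 → q2 → q4 → q2

q2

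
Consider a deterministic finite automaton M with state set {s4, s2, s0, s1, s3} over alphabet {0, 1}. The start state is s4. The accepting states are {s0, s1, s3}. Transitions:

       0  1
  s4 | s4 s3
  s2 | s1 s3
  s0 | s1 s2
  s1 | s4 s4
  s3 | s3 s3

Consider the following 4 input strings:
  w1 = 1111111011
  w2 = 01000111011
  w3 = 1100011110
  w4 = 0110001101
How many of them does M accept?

4

w1: Trace: s4 -1-> s3 -1-> s3 -1-> s3 -1-> s3 -1-> s3 -1-> s3 -1-> s3 -0-> s3 -1-> s3 -1-> s3  → end s3, accepted
w2: Trace: s4 -0-> s4 -1-> s3 -0-> s3 -0-> s3 -0-> s3 -1-> s3 -1-> s3 -1-> s3 -0-> s3 -1-> s3 -1-> s3  → end s3, accepted
w3: Trace: s4 -1-> s3 -1-> s3 -0-> s3 -0-> s3 -0-> s3 -1-> s3 -1-> s3 -1-> s3 -1-> s3 -0-> s3  → end s3, accepted
w4: Trace: s4 -0-> s4 -1-> s3 -1-> s3 -0-> s3 -0-> s3 -0-> s3 -1-> s3 -1-> s3 -0-> s3 -1-> s3  → end s3, accepted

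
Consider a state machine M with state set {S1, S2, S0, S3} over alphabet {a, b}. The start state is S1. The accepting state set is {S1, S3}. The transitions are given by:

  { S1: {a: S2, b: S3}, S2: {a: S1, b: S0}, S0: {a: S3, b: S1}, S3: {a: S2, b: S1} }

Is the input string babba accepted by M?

No

S1 → S3 → S2 → S0 → S1 → S2
End state S2 is not accepting.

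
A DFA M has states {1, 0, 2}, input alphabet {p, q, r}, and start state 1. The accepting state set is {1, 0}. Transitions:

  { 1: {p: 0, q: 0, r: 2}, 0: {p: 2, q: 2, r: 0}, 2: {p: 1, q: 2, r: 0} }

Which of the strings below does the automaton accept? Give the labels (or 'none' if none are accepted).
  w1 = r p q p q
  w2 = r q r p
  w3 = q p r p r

w1:
  start at 1
  read 'r': 1 → 2
  read 'p': 2 → 1
  read 'q': 1 → 0
  read 'p': 0 → 2
  read 'q': 2 → 2
  end 2, rejected
w2:
  start at 1
  read 'r': 1 → 2
  read 'q': 2 → 2
  read 'r': 2 → 0
  read 'p': 0 → 2
  end 2, rejected
w3:
  start at 1
  read 'q': 1 → 0
  read 'p': 0 → 2
  read 'r': 2 → 0
  read 'p': 0 → 2
  read 'r': 2 → 0
  end 0, accepted

w3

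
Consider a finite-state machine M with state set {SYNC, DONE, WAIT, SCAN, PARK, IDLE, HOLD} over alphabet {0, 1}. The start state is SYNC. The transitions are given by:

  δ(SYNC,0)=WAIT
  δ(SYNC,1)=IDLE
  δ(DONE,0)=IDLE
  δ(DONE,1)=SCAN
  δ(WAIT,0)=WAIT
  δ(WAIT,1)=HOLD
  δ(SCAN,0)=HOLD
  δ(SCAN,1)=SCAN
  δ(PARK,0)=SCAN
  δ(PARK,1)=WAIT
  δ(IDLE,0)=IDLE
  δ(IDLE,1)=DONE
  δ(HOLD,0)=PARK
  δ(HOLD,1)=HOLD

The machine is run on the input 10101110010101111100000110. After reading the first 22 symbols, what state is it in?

Trace: SYNC -1-> IDLE -0-> IDLE -1-> DONE -0-> IDLE -1-> DONE -1-> SCAN -1-> SCAN -0-> HOLD -0-> PARK -1-> WAIT -0-> WAIT -1-> HOLD -0-> PARK -1-> WAIT -1-> HOLD -1-> HOLD -1-> HOLD -1-> HOLD -0-> PARK -0-> SCAN -0-> HOLD -0-> PARK
After 22 symbols: PARK.

PARK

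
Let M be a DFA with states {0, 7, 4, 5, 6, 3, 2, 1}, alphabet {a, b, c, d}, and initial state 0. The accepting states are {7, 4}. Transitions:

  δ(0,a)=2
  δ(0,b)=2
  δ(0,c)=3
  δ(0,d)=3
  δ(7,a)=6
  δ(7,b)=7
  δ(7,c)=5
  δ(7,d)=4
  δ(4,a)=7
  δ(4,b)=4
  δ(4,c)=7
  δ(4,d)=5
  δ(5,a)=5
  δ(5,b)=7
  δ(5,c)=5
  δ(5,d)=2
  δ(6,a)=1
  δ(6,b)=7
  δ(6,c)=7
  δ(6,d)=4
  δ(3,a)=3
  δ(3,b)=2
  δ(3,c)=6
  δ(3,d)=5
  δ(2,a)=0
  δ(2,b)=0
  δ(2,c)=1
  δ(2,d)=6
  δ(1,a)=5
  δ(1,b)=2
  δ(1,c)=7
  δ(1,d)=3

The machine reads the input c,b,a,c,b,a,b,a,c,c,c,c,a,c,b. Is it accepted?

Yes

Trace: 0 -c-> 3 -b-> 2 -a-> 0 -c-> 3 -b-> 2 -a-> 0 -b-> 2 -a-> 0 -c-> 3 -c-> 6 -c-> 7 -c-> 5 -a-> 5 -c-> 5 -b-> 7
End state 7 is accepting.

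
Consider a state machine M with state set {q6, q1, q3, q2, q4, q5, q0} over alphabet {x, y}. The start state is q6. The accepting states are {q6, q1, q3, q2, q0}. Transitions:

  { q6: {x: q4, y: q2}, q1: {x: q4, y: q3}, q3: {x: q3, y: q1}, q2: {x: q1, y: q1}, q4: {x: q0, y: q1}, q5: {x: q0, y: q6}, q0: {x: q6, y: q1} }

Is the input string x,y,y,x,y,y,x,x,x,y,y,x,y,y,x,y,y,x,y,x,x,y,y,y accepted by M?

Yes

Trace: q6 -x-> q4 -y-> q1 -y-> q3 -x-> q3 -y-> q1 -y-> q3 -x-> q3 -x-> q3 -x-> q3 -y-> q1 -y-> q3 -x-> q3 -y-> q1 -y-> q3 -x-> q3 -y-> q1 -y-> q3 -x-> q3 -y-> q1 -x-> q4 -x-> q0 -y-> q1 -y-> q3 -y-> q1
End state q1 is accepting.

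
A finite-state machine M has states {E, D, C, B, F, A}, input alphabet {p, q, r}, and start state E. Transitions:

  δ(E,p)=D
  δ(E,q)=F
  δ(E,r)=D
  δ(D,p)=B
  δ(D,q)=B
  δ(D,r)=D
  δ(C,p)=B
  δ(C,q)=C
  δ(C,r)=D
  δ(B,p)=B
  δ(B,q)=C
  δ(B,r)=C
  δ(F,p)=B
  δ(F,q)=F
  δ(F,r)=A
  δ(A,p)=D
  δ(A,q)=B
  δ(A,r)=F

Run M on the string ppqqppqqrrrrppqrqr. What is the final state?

start at E
read 'p': E → D
read 'p': D → B
read 'q': B → C
read 'q': C → C
read 'p': C → B
read 'p': B → B
read 'q': B → C
read 'q': C → C
read 'r': C → D
read 'r': D → D
read 'r': D → D
read 'r': D → D
read 'p': D → B
read 'p': B → B
read 'q': B → C
read 'r': C → D
read 'q': D → B
read 'r': B → C

C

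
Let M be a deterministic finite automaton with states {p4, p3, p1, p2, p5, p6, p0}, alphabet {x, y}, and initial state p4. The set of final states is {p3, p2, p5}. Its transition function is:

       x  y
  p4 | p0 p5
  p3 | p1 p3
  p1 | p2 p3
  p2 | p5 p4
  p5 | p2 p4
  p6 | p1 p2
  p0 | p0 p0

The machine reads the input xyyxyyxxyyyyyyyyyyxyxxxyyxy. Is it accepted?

No

Trace: p4 -x-> p0 -y-> p0 -y-> p0 -x-> p0 -y-> p0 -y-> p0 -x-> p0 -x-> p0 -y-> p0 -y-> p0 -y-> p0 -y-> p0 -y-> p0 -y-> p0 -y-> p0 -y-> p0 -y-> p0 -y-> p0 -x-> p0 -y-> p0 -x-> p0 -x-> p0 -x-> p0 -y-> p0 -y-> p0 -x-> p0 -y-> p0
End state p0 is not accepting.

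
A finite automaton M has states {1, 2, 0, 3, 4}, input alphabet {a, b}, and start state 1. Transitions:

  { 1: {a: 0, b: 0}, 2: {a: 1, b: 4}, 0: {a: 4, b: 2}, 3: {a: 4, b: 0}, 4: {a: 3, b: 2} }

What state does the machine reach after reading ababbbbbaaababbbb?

start at 1
read 'a': 1 → 0
read 'b': 0 → 2
read 'a': 2 → 1
read 'b': 1 → 0
read 'b': 0 → 2
read 'b': 2 → 4
read 'b': 4 → 2
read 'b': 2 → 4
read 'a': 4 → 3
read 'a': 3 → 4
read 'a': 4 → 3
read 'b': 3 → 0
read 'a': 0 → 4
read 'b': 4 → 2
read 'b': 2 → 4
read 'b': 4 → 2
read 'b': 2 → 4

4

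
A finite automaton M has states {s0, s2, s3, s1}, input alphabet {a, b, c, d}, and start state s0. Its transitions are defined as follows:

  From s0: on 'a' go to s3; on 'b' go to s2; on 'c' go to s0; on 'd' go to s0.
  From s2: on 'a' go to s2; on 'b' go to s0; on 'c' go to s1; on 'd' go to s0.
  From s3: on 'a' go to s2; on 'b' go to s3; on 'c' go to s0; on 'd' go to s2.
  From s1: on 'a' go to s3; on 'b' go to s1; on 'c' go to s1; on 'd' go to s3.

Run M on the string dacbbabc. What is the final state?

start at s0
read 'd': s0 → s0
read 'a': s0 → s3
read 'c': s3 → s0
read 'b': s0 → s2
read 'b': s2 → s0
read 'a': s0 → s3
read 'b': s3 → s3
read 'c': s3 → s0

s0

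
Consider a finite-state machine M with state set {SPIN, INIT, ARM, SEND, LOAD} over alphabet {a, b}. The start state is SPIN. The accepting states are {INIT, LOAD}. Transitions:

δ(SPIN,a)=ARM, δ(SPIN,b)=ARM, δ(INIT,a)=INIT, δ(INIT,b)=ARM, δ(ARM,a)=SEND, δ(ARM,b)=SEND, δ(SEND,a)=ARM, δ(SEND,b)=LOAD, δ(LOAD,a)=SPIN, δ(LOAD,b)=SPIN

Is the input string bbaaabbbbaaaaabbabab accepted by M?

No

start at SPIN
read 'b': SPIN → ARM
read 'b': ARM → SEND
read 'a': SEND → ARM
read 'a': ARM → SEND
read 'a': SEND → ARM
read 'b': ARM → SEND
read 'b': SEND → LOAD
read 'b': LOAD → SPIN
read 'b': SPIN → ARM
read 'a': ARM → SEND
read 'a': SEND → ARM
read 'a': ARM → SEND
read 'a': SEND → ARM
read 'a': ARM → SEND
read 'b': SEND → LOAD
read 'b': LOAD → SPIN
read 'a': SPIN → ARM
read 'b': ARM → SEND
read 'a': SEND → ARM
read 'b': ARM → SEND
End state SEND is not accepting.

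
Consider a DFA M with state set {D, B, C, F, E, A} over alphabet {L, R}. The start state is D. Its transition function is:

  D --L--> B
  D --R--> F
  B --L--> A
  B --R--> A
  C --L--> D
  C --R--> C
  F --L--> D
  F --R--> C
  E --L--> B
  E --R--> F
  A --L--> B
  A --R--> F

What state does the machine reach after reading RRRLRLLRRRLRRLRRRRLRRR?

Trace: D -R-> F -R-> C -R-> C -L-> D -R-> F -L-> D -L-> B -R-> A -R-> F -R-> C -L-> D -R-> F -R-> C -L-> D -R-> F -R-> C -R-> C -R-> C -L-> D -R-> F -R-> C -R-> C

C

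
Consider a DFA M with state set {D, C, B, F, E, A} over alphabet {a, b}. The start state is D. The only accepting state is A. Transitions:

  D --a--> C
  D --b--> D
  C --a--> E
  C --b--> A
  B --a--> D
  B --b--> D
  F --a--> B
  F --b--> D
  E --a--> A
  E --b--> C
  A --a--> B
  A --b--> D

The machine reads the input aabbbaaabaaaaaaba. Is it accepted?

Trace: D -a-> C -a-> E -b-> C -b-> A -b-> D -a-> C -a-> E -a-> A -b-> D -a-> C -a-> E -a-> A -a-> B -a-> D -a-> C -b-> A -a-> B
End state B is not accepting.

No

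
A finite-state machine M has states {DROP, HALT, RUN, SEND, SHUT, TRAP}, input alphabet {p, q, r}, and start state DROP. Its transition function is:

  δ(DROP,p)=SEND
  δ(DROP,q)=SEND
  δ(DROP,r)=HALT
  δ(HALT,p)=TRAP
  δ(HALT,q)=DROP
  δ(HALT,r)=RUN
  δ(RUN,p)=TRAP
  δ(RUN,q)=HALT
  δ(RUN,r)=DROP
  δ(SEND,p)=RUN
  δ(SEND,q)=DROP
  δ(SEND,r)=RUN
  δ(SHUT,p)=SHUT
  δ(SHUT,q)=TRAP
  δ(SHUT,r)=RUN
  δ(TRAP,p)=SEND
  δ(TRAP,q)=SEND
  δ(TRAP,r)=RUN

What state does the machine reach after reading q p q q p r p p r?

RUN

DROP → SEND → RUN → HALT → DROP → SEND → RUN → TRAP → SEND → RUN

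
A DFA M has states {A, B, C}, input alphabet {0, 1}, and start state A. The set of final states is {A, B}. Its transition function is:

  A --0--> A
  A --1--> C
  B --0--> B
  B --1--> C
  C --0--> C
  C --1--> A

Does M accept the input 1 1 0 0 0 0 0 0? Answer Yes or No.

start at A
read '1': A → C
read '1': C → A
read '0': A → A
read '0': A → A
read '0': A → A
read '0': A → A
read '0': A → A
read '0': A → A
End state A is accepting.

Yes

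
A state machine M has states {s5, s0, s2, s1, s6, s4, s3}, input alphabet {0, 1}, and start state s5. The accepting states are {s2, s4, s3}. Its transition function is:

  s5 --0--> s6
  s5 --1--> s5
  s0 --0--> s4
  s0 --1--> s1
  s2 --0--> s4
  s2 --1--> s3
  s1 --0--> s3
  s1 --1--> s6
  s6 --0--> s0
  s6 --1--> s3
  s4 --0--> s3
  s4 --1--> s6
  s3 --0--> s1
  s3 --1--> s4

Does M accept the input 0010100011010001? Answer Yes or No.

s5 → s6 → s0 → s1 → s3 → s4 → s3 → s1 → s3 → s4 → s6 → s0 → s1 → s3 → s1 → s3 → s4
End state s4 is accepting.

Yes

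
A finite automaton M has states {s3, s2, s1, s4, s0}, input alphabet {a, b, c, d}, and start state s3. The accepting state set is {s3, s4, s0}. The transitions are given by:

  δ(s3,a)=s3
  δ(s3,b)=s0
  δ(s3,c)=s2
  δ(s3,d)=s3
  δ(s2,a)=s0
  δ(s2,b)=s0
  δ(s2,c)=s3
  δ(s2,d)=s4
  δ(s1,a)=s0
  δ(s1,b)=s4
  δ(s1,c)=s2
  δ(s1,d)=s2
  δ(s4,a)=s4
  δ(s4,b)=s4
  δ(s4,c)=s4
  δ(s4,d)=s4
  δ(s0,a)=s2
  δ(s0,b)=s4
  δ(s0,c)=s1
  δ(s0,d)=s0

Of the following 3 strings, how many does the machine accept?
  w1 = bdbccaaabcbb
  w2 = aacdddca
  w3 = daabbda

w1: s3 → s0 → s0 → s4 → s4 → s4 → s4 → s4 → s4 → s4 → s4 → s4 → s4  → end s4, accepted
w2: s3 → s3 → s3 → s2 → s4 → s4 → s4 → s4 → s4  → end s4, accepted
w3: s3 → s3 → s3 → s3 → s0 → s4 → s4 → s4  → end s4, accepted

3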